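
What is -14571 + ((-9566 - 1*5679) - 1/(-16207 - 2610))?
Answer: -561047671/18817 ≈ -29816.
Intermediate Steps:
-14571 + ((-9566 - 1*5679) - 1/(-16207 - 2610)) = -14571 + ((-9566 - 5679) - 1/(-18817)) = -14571 + (-15245 - 1*(-1/18817)) = -14571 + (-15245 + 1/18817) = -14571 - 286865164/18817 = -561047671/18817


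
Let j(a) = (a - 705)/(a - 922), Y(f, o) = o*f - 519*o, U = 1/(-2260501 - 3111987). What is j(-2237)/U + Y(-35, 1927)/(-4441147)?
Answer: -70196142998895590/14029583373 ≈ -5.0034e+6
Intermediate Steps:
U = -1/5372488 (U = 1/(-5372488) = -1/5372488 ≈ -1.8613e-7)
Y(f, o) = -519*o + f*o (Y(f, o) = f*o - 519*o = -519*o + f*o)
j(a) = (-705 + a)/(-922 + a)
j(-2237)/U + Y(-35, 1927)/(-4441147) = ((-705 - 2237)/(-922 - 2237))/(-1/5372488) + (1927*(-519 - 35))/(-4441147) = (-2942/(-3159))*(-5372488) + (1927*(-554))*(-1/4441147) = -1/3159*(-2942)*(-5372488) - 1067558*(-1/4441147) = (2942/3159)*(-5372488) + 1067558/4441147 = -15805859696/3159 + 1067558/4441147 = -70196142998895590/14029583373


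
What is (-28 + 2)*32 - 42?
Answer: -874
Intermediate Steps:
(-28 + 2)*32 - 42 = -26*32 - 42 = -832 - 42 = -874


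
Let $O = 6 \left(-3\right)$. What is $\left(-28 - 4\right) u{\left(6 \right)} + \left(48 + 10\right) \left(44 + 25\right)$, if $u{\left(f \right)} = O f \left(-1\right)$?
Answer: $546$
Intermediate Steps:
$O = -18$
$u{\left(f \right)} = 18 f$ ($u{\left(f \right)} = - 18 f \left(-1\right) = 18 f$)
$\left(-28 - 4\right) u{\left(6 \right)} + \left(48 + 10\right) \left(44 + 25\right) = \left(-28 - 4\right) 18 \cdot 6 + \left(48 + 10\right) \left(44 + 25\right) = \left(-32\right) 108 + 58 \cdot 69 = -3456 + 4002 = 546$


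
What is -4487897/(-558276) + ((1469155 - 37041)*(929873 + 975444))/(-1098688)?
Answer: -190415544146982869/76671392736 ≈ -2.4835e+6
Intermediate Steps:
-4487897/(-558276) + ((1469155 - 37041)*(929873 + 975444))/(-1098688) = -4487897*(-1/558276) + (1432114*1905317)*(-1/1098688) = 4487897/558276 + 2728631150138*(-1/1098688) = 4487897/558276 - 1364315575069/549344 = -190415544146982869/76671392736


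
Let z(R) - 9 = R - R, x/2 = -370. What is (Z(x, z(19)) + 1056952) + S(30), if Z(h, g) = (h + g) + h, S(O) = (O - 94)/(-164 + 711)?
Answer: 577348043/547 ≈ 1.0555e+6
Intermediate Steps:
x = -740 (x = 2*(-370) = -740)
S(O) = -94/547 + O/547 (S(O) = (-94 + O)/547 = (-94 + O)*(1/547) = -94/547 + O/547)
z(R) = 9 (z(R) = 9 + (R - R) = 9 + 0 = 9)
Z(h, g) = g + 2*h (Z(h, g) = (g + h) + h = g + 2*h)
(Z(x, z(19)) + 1056952) + S(30) = ((9 + 2*(-740)) + 1056952) + (-94/547 + (1/547)*30) = ((9 - 1480) + 1056952) + (-94/547 + 30/547) = (-1471 + 1056952) - 64/547 = 1055481 - 64/547 = 577348043/547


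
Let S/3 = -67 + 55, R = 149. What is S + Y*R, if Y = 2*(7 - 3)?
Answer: 1156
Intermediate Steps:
Y = 8 (Y = 2*4 = 8)
S = -36 (S = 3*(-67 + 55) = 3*(-12) = -36)
S + Y*R = -36 + 8*149 = -36 + 1192 = 1156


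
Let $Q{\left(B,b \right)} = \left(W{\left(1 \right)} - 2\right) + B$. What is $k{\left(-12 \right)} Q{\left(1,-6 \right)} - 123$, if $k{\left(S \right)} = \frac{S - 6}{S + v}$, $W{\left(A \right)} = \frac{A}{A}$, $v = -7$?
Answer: $-123$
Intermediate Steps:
$W{\left(A \right)} = 1$
$k{\left(S \right)} = \frac{-6 + S}{-7 + S}$ ($k{\left(S \right)} = \frac{S - 6}{S - 7} = \frac{-6 + S}{-7 + S}$)
$Q{\left(B,b \right)} = -1 + B$ ($Q{\left(B,b \right)} = \left(1 - 2\right) + B = -1 + B$)
$k{\left(-12 \right)} Q{\left(1,-6 \right)} - 123 = \frac{-6 - 12}{-7 - 12} \left(-1 + 1\right) - 123 = \frac{1}{-19} \left(-18\right) 0 - 123 = \left(- \frac{1}{19}\right) \left(-18\right) 0 - 123 = \frac{18}{19} \cdot 0 - 123 = 0 - 123 = -123$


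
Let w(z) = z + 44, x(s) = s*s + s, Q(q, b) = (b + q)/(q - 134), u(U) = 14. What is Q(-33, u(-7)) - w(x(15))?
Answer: -47409/167 ≈ -283.89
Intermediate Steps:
Q(q, b) = (b + q)/(-134 + q)
x(s) = s + s**2 (x(s) = s**2 + s = s + s**2)
w(z) = 44 + z
Q(-33, u(-7)) - w(x(15)) = (14 - 33)/(-134 - 33) - (44 + 15*(1 + 15)) = -19/(-167) - (44 + 15*16) = -1/167*(-19) - (44 + 240) = 19/167 - 1*284 = 19/167 - 284 = -47409/167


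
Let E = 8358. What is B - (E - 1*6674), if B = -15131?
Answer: -16815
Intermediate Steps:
B - (E - 1*6674) = -15131 - (8358 - 1*6674) = -15131 - (8358 - 6674) = -15131 - 1*1684 = -15131 - 1684 = -16815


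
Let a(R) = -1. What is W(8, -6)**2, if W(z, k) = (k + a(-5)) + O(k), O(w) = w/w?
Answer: 36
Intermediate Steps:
O(w) = 1
W(z, k) = k (W(z, k) = (k - 1) + 1 = (-1 + k) + 1 = k)
W(8, -6)**2 = (-6)**2 = 36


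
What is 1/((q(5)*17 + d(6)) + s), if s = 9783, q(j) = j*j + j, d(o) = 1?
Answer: 1/10294 ≈ 9.7144e-5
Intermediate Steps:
q(j) = j + j² (q(j) = j² + j = j + j²)
1/((q(5)*17 + d(6)) + s) = 1/(((5*(1 + 5))*17 + 1) + 9783) = 1/(((5*6)*17 + 1) + 9783) = 1/((30*17 + 1) + 9783) = 1/((510 + 1) + 9783) = 1/(511 + 9783) = 1/10294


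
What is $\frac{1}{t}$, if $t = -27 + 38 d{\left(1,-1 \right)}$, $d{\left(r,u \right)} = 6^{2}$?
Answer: $\frac{1}{1341} \approx 0.00074571$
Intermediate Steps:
$d{\left(r,u \right)} = 36$
$t = 1341$ ($t = -27 + 38 \cdot 36 = -27 + 1368 = 1341$)
$\frac{1}{t} = \frac{1}{1341}$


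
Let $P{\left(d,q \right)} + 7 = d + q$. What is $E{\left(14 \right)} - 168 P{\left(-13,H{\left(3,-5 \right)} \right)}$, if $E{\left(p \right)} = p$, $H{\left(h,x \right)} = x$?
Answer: $4214$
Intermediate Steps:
$P{\left(d,q \right)} = -7 + d + q$ ($P{\left(d,q \right)} = -7 + \left(d + q\right) = -7 + d + q$)
$E{\left(14 \right)} - 168 P{\left(-13,H{\left(3,-5 \right)} \right)} = 14 - 168 \left(-7 - 13 - 5\right) = 14 - -4200 = 14 + 4200 = 4214$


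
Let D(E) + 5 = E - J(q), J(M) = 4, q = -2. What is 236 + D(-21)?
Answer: 206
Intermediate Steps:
D(E) = -9 + E (D(E) = -5 + (E - 1*4) = -5 + (E - 4) = -5 + (-4 + E) = -9 + E)
236 + D(-21) = 236 + (-9 - 21) = 236 - 30 = 206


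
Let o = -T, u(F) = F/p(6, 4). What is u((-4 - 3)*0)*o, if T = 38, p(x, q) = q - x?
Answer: 0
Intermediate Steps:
u(F) = -F/2 (u(F) = F/(4 - 1*6) = F/(4 - 6) = F/(-2) = F*(-1/2) = -F/2)
o = -38 (o = -1*38 = -38)
u((-4 - 3)*0)*o = -(-4 - 3)*0/2*(-38) = -(-7)*0/2*(-38) = -1/2*0*(-38) = 0*(-38) = 0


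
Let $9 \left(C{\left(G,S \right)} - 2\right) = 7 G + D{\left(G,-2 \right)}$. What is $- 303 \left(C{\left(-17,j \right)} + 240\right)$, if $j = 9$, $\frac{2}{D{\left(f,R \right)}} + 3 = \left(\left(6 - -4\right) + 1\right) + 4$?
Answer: $- \frac{1247855}{18} \approx -69325.0$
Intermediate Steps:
$D{\left(f,R \right)} = \frac{1}{6}$ ($D{\left(f,R \right)} = \frac{2}{-3 + \left(\left(\left(6 - -4\right) + 1\right) + 4\right)} = \frac{2}{-3 + \left(\left(\left(6 + 4\right) + 1\right) + 4\right)} = \frac{2}{-3 + \left(\left(10 + 1\right) + 4\right)} = \frac{2}{-3 + \left(11 + 4\right)} = \frac{2}{-3 + 15} = \frac{2}{12} = 2 \cdot \frac{1}{12} = \frac{1}{6}$)
$C{\left(G,S \right)} = \frac{109}{54} + \frac{7 G}{9}$ ($C{\left(G,S \right)} = 2 + \frac{7 G + \frac{1}{6}}{9} = 2 + \frac{\frac{1}{6} + 7 G}{9} = 2 + \left(\frac{1}{54} + \frac{7 G}{9}\right) = \frac{109}{54} + \frac{7 G}{9}$)
$- 303 \left(C{\left(-17,j \right)} + 240\right) = - 303 \left(\left(\frac{109}{54} + \frac{7}{9} \left(-17\right)\right) + 240\right) = - 303 \left(\left(\frac{109}{54} - \frac{119}{9}\right) + 240\right) = - 303 \left(- \frac{605}{54} + 240\right) = \left(-303\right) \frac{12355}{54} = - \frac{1247855}{18}$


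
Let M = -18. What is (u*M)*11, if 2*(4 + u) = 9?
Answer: -99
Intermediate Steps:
u = ½ (u = -4 + (½)*9 = -4 + 9/2 = ½ ≈ 0.50000)
(u*M)*11 = ((½)*(-18))*11 = -9*11 = -99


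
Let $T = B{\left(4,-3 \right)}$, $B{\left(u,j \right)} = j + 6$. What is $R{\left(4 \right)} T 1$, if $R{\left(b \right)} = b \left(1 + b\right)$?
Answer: $60$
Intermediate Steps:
$B{\left(u,j \right)} = 6 + j$
$T = 3$ ($T = 6 - 3 = 3$)
$R{\left(4 \right)} T 1 = 4 \left(1 + 4\right) 3 \cdot 1 = 4 \cdot 5 \cdot 3 \cdot 1 = 20 \cdot 3 \cdot 1 = 60 \cdot 1 = 60$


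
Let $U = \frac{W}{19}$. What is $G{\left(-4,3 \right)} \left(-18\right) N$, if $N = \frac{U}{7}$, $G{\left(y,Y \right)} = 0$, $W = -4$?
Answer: $0$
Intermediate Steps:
$U = - \frac{4}{19} \approx -0.21053$
$N = - \frac{4}{133}$ ($N = - \frac{4}{19 \cdot 7} = \left(- \frac{4}{19}\right) \frac{1}{7} = - \frac{4}{133} \approx -0.030075$)
$G{\left(-4,3 \right)} \left(-18\right) N = 0 \left(-18\right) \left(- \frac{4}{133}\right) = 0 \left(- \frac{4}{133}\right) = 0$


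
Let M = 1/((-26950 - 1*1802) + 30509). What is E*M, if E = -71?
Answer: -71/1757 ≈ -0.040410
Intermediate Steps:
M = 1/1757 (M = 1/((-26950 - 1802) + 30509) = 1/(-28752 + 30509) = 1/1757 ≈ 0.00056915)
E*M = -71*1/1757 = -71/1757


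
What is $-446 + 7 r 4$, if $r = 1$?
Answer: $-418$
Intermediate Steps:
$-446 + 7 r 4 = -446 + 7 \cdot 1 \cdot 4 = -446 + 7 \cdot 4 = -446 + 28 = -418$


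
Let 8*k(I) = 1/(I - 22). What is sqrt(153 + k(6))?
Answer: sqrt(39166)/16 ≈ 12.369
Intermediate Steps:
k(I) = 1/(8*(-22 + I)) (k(I) = 1/(8*(I - 22)) = 1/(8*(-22 + I)))
sqrt(153 + k(6)) = sqrt(153 + 1/(8*(-22 + 6))) = sqrt(153 + (1/8)/(-16)) = sqrt(153 + (1/8)*(-1/16)) = sqrt(153 - 1/128) = sqrt(19583/128) = sqrt(39166)/16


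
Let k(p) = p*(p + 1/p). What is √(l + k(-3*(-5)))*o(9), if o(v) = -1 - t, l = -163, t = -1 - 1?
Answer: 3*√7 ≈ 7.9373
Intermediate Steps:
t = -2
o(v) = 1 (o(v) = -1 - 1*(-2) = -1 + 2 = 1)
√(l + k(-3*(-5)))*o(9) = √(-163 + (1 + (-3*(-5))²))*1 = √(-163 + (1 + 15²))*1 = √(-163 + (1 + 225))*1 = √(-163 + 226)*1 = √63*1 = (3*√7)*1 = 3*√7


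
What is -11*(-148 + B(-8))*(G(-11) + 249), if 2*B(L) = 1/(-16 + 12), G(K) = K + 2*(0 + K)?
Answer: 351945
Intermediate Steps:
G(K) = 3*K (G(K) = K + 2*K = 3*K)
B(L) = -1/8 (B(L) = 1/(2*(-16 + 12)) = (1/2)/(-4) = (1/2)*(-1/4) = -1/8)
-11*(-148 + B(-8))*(G(-11) + 249) = -11*(-148 - 1/8)*(3*(-11) + 249) = -(-13035)*(-33 + 249)/8 = -(-13035)*216/8 = -11*(-31995) = 351945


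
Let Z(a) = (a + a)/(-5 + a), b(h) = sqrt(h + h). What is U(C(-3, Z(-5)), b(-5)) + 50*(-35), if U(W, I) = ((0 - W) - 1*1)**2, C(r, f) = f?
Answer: -1746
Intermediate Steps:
b(h) = sqrt(2)*sqrt(h) (b(h) = sqrt(2*h) = sqrt(2)*sqrt(h))
Z(a) = 2*a/(-5 + a) (Z(a) = (2*a)/(-5 + a) = 2*a/(-5 + a))
U(W, I) = (-1 - W)**2 (U(W, I) = (-W - 1)**2 = (-1 - W)**2)
U(C(-3, Z(-5)), b(-5)) + 50*(-35) = (1 + 2*(-5)/(-5 - 5))**2 + 50*(-35) = (1 + 2*(-5)/(-10))**2 - 1750 = (1 + 2*(-5)*(-1/10))**2 - 1750 = (1 + 1)**2 - 1750 = 2**2 - 1750 = 4 - 1750 = -1746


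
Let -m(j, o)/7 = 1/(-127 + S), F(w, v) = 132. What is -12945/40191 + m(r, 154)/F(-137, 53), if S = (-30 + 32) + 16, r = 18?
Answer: -61990441/192756036 ≈ -0.32160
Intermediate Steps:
S = 18 (S = 2 + 16 = 18)
m(j, o) = 7/109 (m(j, o) = -7/(-127 + 18) = -7/(-109) = -7*(-1/109) = 7/109)
-12945/40191 + m(r, 154)/F(-137, 53) = -12945/40191 + (7/109)/132 = -12945*1/40191 + (7/109)*(1/132) = -4315/13397 + 7/14388 = -61990441/192756036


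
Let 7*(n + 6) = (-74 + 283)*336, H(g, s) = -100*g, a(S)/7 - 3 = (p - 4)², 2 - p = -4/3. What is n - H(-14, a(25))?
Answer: 8626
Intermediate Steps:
p = 10/3 (p = 2 - (-4)/3 = 2 - 1*(-4/3) = 2 + 4/3 = 10/3 ≈ 3.3333)
a(S) = 217/9 (a(S) = 21 + 7*(10/3 - 4)² = 21 + 7*(-⅔)² = 21 + 7*(4/9) = 21 + 28/9 = 217/9)
n = 10026 (n = -6 + ((-74 + 283)*336)/7 = -6 + (209*336)/7 = -6 + (⅐)*70224 = -6 + 10032 = 10026)
n - H(-14, a(25)) = 10026 - (-100)*(-14) = 10026 - 1*1400 = 10026 - 1400 = 8626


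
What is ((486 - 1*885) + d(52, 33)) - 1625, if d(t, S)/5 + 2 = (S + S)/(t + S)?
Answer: -34512/17 ≈ -2030.1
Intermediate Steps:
d(t, S) = -10 + 10*S/(S + t) (d(t, S) = -10 + 5*((S + S)/(t + S)) = -10 + 5*((2*S)/(S + t)) = -10 + 5*(2*S/(S + t)) = -10 + 10*S/(S + t))
((486 - 1*885) + d(52, 33)) - 1625 = ((486 - 1*885) - 10*52/(33 + 52)) - 1625 = ((486 - 885) - 10*52/85) - 1625 = (-399 - 10*52*1/85) - 1625 = (-399 - 104/17) - 1625 = -6887/17 - 1625 = -34512/17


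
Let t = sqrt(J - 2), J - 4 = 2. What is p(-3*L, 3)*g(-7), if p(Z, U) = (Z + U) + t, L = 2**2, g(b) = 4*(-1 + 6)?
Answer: -140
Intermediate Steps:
J = 6 (J = 4 + 2 = 6)
t = 2 (t = sqrt(6 - 2) = sqrt(4) = 2)
g(b) = 20 (g(b) = 4*5 = 20)
L = 4
p(Z, U) = 2 + U + Z (p(Z, U) = (Z + U) + 2 = (U + Z) + 2 = 2 + U + Z)
p(-3*L, 3)*g(-7) = (2 + 3 - 3*4)*20 = (2 + 3 - 12)*20 = -7*20 = -140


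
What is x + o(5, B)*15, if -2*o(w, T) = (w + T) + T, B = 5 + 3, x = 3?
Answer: -309/2 ≈ -154.50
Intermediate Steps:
B = 8
o(w, T) = -T - w/2 (o(w, T) = -((w + T) + T)/2 = -((T + w) + T)/2 = -(w + 2*T)/2 = -T - w/2)
x + o(5, B)*15 = 3 + (-1*8 - ½*5)*15 = 3 + (-8 - 5/2)*15 = 3 - 21/2*15 = 3 - 315/2 = -309/2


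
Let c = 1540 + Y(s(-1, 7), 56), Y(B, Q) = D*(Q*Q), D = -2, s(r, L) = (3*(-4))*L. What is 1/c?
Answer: -1/4732 ≈ -0.00021133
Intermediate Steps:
s(r, L) = -12*L
Y(B, Q) = -2*Q² (Y(B, Q) = -2*Q*Q = -2*Q²)
c = -4732 (c = 1540 - 2*56² = 1540 - 2*3136 = 1540 - 6272 = -4732)
1/c = 1/(-4732) = -1/4732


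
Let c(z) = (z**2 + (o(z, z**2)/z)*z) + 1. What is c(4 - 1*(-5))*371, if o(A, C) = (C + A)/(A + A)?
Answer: 32277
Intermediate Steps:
o(A, C) = (A + C)/(2*A) (o(A, C) = (A + C)/((2*A)) = (A + C)*(1/(2*A)) = (A + C)/(2*A))
c(z) = 1 + z**2 + (z + z**2)/(2*z) (c(z) = (z**2 + (((z + z**2)/(2*z))/z)*z) + 1 = (z**2 + ((z + z**2)/(2*z**2))*z) + 1 = (z**2 + (z + z**2)/(2*z)) + 1 = 1 + z**2 + (z + z**2)/(2*z))
c(4 - 1*(-5))*371 = (3/2 + (4 - 1*(-5))**2 + (4 - 1*(-5))/2)*371 = (3/2 + (4 + 5)**2 + (4 + 5)/2)*371 = (3/2 + 9**2 + (1/2)*9)*371 = (3/2 + 81 + 9/2)*371 = 87*371 = 32277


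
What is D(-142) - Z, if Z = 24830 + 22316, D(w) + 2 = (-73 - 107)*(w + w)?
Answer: 3972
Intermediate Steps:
D(w) = -2 - 360*w (D(w) = -2 + (-73 - 107)*(w + w) = -2 - 360*w)
Z = 47146
D(-142) - Z = (-2 - 360*(-142)) - 1*47146 = (-2 + 51120) - 47146 = 51118 - 47146 = 3972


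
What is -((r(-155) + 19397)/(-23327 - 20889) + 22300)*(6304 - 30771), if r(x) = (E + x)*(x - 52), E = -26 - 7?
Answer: 24123446301429/44216 ≈ 5.4558e+8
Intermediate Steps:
E = -33
r(x) = (-52 + x)*(-33 + x) (r(x) = (-33 + x)*(x - 52) = (-33 + x)*(-52 + x) = (-52 + x)*(-33 + x))
-((r(-155) + 19397)/(-23327 - 20889) + 22300)*(6304 - 30771) = -(((1716 + (-155)² - 85*(-155)) + 19397)/(-23327 - 20889) + 22300)*(6304 - 30771) = -(((1716 + 24025 + 13175) + 19397)/(-44216) + 22300)*(-24467) = -((38916 + 19397)*(-1/44216) + 22300)*(-24467) = -(58313*(-1/44216) + 22300)*(-24467) = -(-58313/44216 + 22300)*(-24467) = -985958487*(-24467)/44216 = -1*(-24123446301429/44216) = 24123446301429/44216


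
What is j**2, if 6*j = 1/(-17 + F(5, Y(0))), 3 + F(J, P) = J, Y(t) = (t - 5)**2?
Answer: 1/8100 ≈ 0.00012346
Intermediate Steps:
Y(t) = (-5 + t)**2
F(J, P) = -3 + J
j = -1/90 (j = 1/(6*(-17 + (-3 + 5))) = 1/(6*(-17 + 2)) = (1/6)/(-15) = (1/6)*(-1/15) = -1/90 ≈ -0.011111)
j**2 = (-1/90)**2 = 1/8100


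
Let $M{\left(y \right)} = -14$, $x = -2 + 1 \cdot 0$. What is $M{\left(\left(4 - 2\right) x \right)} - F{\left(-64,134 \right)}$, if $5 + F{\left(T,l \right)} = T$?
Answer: $55$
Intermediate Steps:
$x = -2$ ($x = -2 + 0 = -2$)
$F{\left(T,l \right)} = -5 + T$
$M{\left(\left(4 - 2\right) x \right)} - F{\left(-64,134 \right)} = -14 - \left(-5 - 64\right) = -14 - -69 = -14 + 69 = 55$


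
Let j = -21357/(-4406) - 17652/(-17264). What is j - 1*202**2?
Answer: -387914660747/9508148 ≈ -40798.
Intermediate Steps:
j = 55810245/9508148 (j = -21357*(-1/4406) - 17652*(-1/17264) = 21357/4406 + 4413/4316 = 55810245/9508148 ≈ 5.8697)
j - 1*202**2 = 55810245/9508148 - 1*202**2 = 55810245/9508148 - 1*40804 = 55810245/9508148 - 40804 = -387914660747/9508148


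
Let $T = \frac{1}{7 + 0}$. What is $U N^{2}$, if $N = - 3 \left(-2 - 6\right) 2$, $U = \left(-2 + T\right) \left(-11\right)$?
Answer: $\frac{329472}{7} \approx 47067.0$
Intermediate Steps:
$T = \frac{1}{7} \approx 0.14286$
$U = \frac{143}{7}$ ($U = \left(-2 + \frac{1}{7}\right) \left(-11\right) = \left(- \frac{13}{7}\right) \left(-11\right) = \frac{143}{7} \approx 20.429$)
$N = 48$ ($N = - 3 \left(-2 - 6\right) 2 = \left(-3\right) \left(-8\right) 2 = 24 \cdot 2 = 48$)
$U N^{2} = \frac{143 \cdot 48^{2}}{7} = \frac{143}{7} \cdot 2304 = \frac{329472}{7}$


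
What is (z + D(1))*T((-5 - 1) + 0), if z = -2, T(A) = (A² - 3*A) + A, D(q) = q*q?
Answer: -48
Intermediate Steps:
D(q) = q²
T(A) = A² - 2*A
(z + D(1))*T((-5 - 1) + 0) = (-2 + 1²)*(((-5 - 1) + 0)*(-2 + ((-5 - 1) + 0))) = (-2 + 1)*((-6 + 0)*(-2 + (-6 + 0))) = -(-6)*(-2 - 6) = -(-6)*(-8) = -1*48 = -48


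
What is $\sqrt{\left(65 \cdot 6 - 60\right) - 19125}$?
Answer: $i \sqrt{18795} \approx 137.09 i$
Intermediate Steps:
$\sqrt{\left(65 \cdot 6 - 60\right) - 19125} = \sqrt{\left(390 - 60\right) - 19125} = \sqrt{330 - 19125} = \sqrt{-18795} = i \sqrt{18795}$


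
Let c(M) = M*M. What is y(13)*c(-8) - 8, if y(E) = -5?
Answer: -328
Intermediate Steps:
c(M) = M**2
y(13)*c(-8) - 8 = -5*(-8)**2 - 8 = -5*64 - 8 = -320 - 8 = -328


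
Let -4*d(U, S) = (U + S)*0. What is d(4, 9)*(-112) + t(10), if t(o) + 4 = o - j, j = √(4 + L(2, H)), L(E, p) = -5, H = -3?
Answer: 6 - I ≈ 6.0 - 1.0*I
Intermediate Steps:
j = I (j = √(4 - 5) = √(-1) = I ≈ 1.0*I)
t(o) = -4 + o - I (t(o) = -4 + (o - I) = -4 + o - I)
d(U, S) = 0 (d(U, S) = -(U + S)*0/4 = -(S + U)*0/4 = -¼*0 = 0)
d(4, 9)*(-112) + t(10) = 0*(-112) + (-4 + 10 - I) = 0 + (6 - I) = 6 - I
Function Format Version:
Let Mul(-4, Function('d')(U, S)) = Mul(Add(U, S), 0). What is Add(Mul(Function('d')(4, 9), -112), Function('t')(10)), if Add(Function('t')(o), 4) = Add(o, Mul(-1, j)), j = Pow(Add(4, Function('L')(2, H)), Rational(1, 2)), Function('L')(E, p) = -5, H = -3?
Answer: Add(6, Mul(-1, I)) ≈ Add(6.0000, Mul(-1.0000, I))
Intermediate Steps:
j = I (j = Pow(Add(4, -5), Rational(1, 2)) = Pow(-1, Rational(1, 2)) = I ≈ Mul(1.0000, I))
Function('t')(o) = Add(-4, o, Mul(-1, I)) (Function('t')(o) = Add(-4, Add(o, Mul(-1, I))) = Add(-4, o, Mul(-1, I)))
Function('d')(U, S) = 0 (Function('d')(U, S) = Mul(Rational(-1, 4), Mul(Add(U, S), 0)) = Mul(Rational(-1, 4), Mul(Add(S, U), 0)) = Mul(Rational(-1, 4), 0) = 0)
Add(Mul(Function('d')(4, 9), -112), Function('t')(10)) = Add(Mul(0, -112), Add(-4, 10, Mul(-1, I))) = Add(0, Add(6, Mul(-1, I))) = Add(6, Mul(-1, I))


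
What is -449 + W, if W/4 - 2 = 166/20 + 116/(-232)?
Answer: -2049/5 ≈ -409.80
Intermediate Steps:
W = 196/5 (W = 8 + 4*(166/20 + 116/(-232)) = 8 + 4*(166*(1/20) + 116*(-1/232)) = 8 + 4*(83/10 - ½) = 8 + 4*(39/5) = 8 + 156/5 = 196/5 ≈ 39.200)
-449 + W = -449 + 196/5 = -2049/5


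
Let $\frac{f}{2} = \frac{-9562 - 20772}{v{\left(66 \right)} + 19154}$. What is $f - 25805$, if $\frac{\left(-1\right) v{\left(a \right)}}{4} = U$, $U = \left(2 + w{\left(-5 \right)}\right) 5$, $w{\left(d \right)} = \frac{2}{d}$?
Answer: $- \frac{246751939}{9561} \approx -25808.0$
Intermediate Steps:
$U = 8$ ($U = \left(2 + \frac{2}{-5}\right) 5 = \left(2 + 2 \left(- \frac{1}{5}\right)\right) 5 = \left(2 - \frac{2}{5}\right) 5 = \frac{8}{5} \cdot 5 = 8$)
$v{\left(a \right)} = -32$ ($v{\left(a \right)} = \left(-4\right) 8 = -32$)
$f = - \frac{30334}{9561}$ ($f = 2 \frac{-9562 - 20772}{-32 + 19154} = 2 \left(- \frac{30334}{19122}\right) = 2 \left(\left(-30334\right) \frac{1}{19122}\right) = 2 \left(- \frac{15167}{9561}\right) = - \frac{30334}{9561} \approx -3.1727$)
$f - 25805 = - \frac{30334}{9561} - 25805 = - \frac{246751939}{9561}$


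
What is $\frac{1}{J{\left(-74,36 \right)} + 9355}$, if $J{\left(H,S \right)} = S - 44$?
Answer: $\frac{1}{9347} \approx 0.00010699$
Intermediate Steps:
$J{\left(H,S \right)} = -44 + S$ ($J{\left(H,S \right)} = S - 44 = -44 + S$)
$\frac{1}{J{\left(-74,36 \right)} + 9355} = \frac{1}{\left(-44 + 36\right) + 9355} = \frac{1}{-8 + 9355} = \frac{1}{9347}$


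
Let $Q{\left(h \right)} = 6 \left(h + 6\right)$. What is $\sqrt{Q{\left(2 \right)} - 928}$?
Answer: $4 i \sqrt{55} \approx 29.665 i$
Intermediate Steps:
$Q{\left(h \right)} = 36 + 6 h$ ($Q{\left(h \right)} = 6 \left(6 + h\right) = 36 + 6 h$)
$\sqrt{Q{\left(2 \right)} - 928} = \sqrt{\left(36 + 6 \cdot 2\right) - 928} = \sqrt{\left(36 + 12\right) - 928} = \sqrt{48 - 928} = \sqrt{-880} = 4 i \sqrt{55}$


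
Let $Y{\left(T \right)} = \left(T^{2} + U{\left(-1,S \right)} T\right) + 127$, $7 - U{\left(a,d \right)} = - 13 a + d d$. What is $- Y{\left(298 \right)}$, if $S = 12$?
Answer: $-44231$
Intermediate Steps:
$U{\left(a,d \right)} = 7 - d^{2} + 13 a$ ($U{\left(a,d \right)} = 7 - \left(- 13 a + d d\right) = 7 - \left(- 13 a + d^{2}\right) = 7 - \left(d^{2} - 13 a\right) = 7 + \left(- d^{2} + 13 a\right) = 7 - d^{2} + 13 a$)
$Y{\left(T \right)} = 127 + T^{2} - 150 T$ ($Y{\left(T \right)} = \left(T^{2} + \left(7 - 12^{2} + 13 \left(-1\right)\right) T\right) + 127 = \left(T^{2} + \left(7 - 144 - 13\right) T\right) + 127 = \left(T^{2} - 150 T\right) + 127 = 127 + T^{2} - 150 T$)
$- Y{\left(298 \right)} = - (127 + 298^{2} - 44700) = - (127 + 88804 - 44700) = \left(-1\right) 44231 = -44231$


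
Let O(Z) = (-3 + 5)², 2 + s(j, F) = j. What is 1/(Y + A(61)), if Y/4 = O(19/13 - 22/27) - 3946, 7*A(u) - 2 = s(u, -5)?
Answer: -7/110315 ≈ -6.3455e-5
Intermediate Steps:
s(j, F) = -2 + j
A(u) = u/7 (A(u) = 2/7 + (-2 + u)/7 = 2/7 + (-2/7 + u/7) = u/7)
O(Z) = 4 (O(Z) = 2² = 4)
Y = -15768 (Y = 4*(4 - 3946) = 4*(-3942) = -15768)
1/(Y + A(61)) = 1/(-15768 + (⅐)*61) = 1/(-15768 + 61/7) = 1/(-110315/7) = -7/110315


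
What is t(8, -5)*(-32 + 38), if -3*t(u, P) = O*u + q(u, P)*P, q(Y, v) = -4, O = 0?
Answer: -40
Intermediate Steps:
t(u, P) = 4*P/3 (t(u, P) = -(0*u - 4*P)/3 = -(0 - 4*P)/3 = -(-4)*P/3 = 4*P/3)
t(8, -5)*(-32 + 38) = ((4/3)*(-5))*(-32 + 38) = -20/3*6 = -40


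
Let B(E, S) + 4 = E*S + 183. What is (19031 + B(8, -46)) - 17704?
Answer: 1138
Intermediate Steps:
B(E, S) = 179 + E*S (B(E, S) = -4 + (E*S + 183) = -4 + (183 + E*S) = 179 + E*S)
(19031 + B(8, -46)) - 17704 = (19031 + (179 + 8*(-46))) - 17704 = (19031 + (179 - 368)) - 17704 = (19031 - 189) - 17704 = 18842 - 17704 = 1138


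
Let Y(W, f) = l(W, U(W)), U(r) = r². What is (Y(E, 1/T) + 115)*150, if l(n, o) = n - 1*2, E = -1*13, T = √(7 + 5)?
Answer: 15000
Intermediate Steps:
T = 2*√3 (T = √12 = 2*√3 ≈ 3.4641)
E = -13
l(n, o) = -2 + n (l(n, o) = n - 2 = -2 + n)
Y(W, f) = -2 + W
(Y(E, 1/T) + 115)*150 = ((-2 - 13) + 115)*150 = (-15 + 115)*150 = 100*150 = 15000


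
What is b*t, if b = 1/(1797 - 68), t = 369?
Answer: 369/1729 ≈ 0.21342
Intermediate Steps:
b = 1/1729 ≈ 0.00057837
b*t = (1/1729)*369 = 369/1729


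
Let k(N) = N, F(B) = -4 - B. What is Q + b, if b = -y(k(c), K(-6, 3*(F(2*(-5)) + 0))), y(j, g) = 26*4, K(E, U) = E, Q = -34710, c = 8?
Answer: -34814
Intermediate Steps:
y(j, g) = 104
b = -104 (b = -1*104 = -104)
Q + b = -34710 - 104 = -34814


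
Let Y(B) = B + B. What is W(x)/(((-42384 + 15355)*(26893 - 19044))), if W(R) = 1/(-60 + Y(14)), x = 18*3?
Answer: 1/6788819872 ≈ 1.4730e-10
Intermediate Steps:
Y(B) = 2*B
x = 54
W(R) = -1/32 (W(R) = 1/(-60 + 2*14) = 1/(-60 + 28) = 1/(-32) = -1/32)
W(x)/(((-42384 + 15355)*(26893 - 19044))) = -1/((-42384 + 15355)*(26893 - 19044))/32 = -1/(32*((-27029*7849))) = -1/32/(-212150621) = -1/32*(-1/212150621) = 1/6788819872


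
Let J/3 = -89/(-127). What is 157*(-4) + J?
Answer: -79489/127 ≈ -625.90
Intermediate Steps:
J = 267/127 (J = 3*(-89/(-127)) = 3*(-89*(-1/127)) = 3*(89/127) = 267/127 ≈ 2.1024)
157*(-4) + J = 157*(-4) + 267/127 = -628 + 267/127 = -79489/127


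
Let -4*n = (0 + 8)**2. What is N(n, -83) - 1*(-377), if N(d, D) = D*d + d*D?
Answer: 3033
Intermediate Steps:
n = -16 (n = -(0 + 8)**2/4 = -1/4*8**2 = -1/4*64 = -16)
N(d, D) = 2*D*d (N(d, D) = D*d + D*d = 2*D*d)
N(n, -83) - 1*(-377) = 2*(-83)*(-16) - 1*(-377) = 2656 + 377 = 3033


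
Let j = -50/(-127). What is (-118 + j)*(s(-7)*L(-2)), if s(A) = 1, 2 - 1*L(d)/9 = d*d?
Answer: 268848/127 ≈ 2116.9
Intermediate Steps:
L(d) = 18 - 9*d² (L(d) = 18 - 9*d*d = 18 - 9*d²)
j = 50/127 (j = -50*(-1/127) = 50/127 ≈ 0.39370)
(-118 + j)*(s(-7)*L(-2)) = (-118 + 50/127)*(1*(18 - 9*(-2)²)) = -14936*(18 - 9*4)/127 = -14936*(18 - 36)/127 = -14936*(-18)/127 = -14936/127*(-18) = 268848/127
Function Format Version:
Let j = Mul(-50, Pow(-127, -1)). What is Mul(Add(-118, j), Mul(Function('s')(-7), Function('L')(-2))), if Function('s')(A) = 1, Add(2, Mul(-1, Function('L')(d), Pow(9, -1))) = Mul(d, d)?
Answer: Rational(268848, 127) ≈ 2116.9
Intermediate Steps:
Function('L')(d) = Add(18, Mul(-9, Pow(d, 2))) (Function('L')(d) = Add(18, Mul(-9, Mul(d, d))) = Add(18, Mul(-9, Pow(d, 2))))
j = Rational(50, 127) (j = Mul(-50, Rational(-1, 127)) = Rational(50, 127) ≈ 0.39370)
Mul(Add(-118, j), Mul(Function('s')(-7), Function('L')(-2))) = Mul(Add(-118, Rational(50, 127)), Mul(1, Add(18, Mul(-9, Pow(-2, 2))))) = Mul(Rational(-14936, 127), Mul(1, Add(18, Mul(-9, 4)))) = Mul(Rational(-14936, 127), Mul(1, Add(18, -36))) = Mul(Rational(-14936, 127), Mul(1, -18)) = Mul(Rational(-14936, 127), -18) = Rational(268848, 127)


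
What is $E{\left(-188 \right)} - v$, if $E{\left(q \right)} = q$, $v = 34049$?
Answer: $-34237$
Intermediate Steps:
$E{\left(-188 \right)} - v = -188 - 34049 = -34237$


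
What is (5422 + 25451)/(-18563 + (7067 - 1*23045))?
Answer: -30873/34541 ≈ -0.89381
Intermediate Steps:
(5422 + 25451)/(-18563 + (7067 - 1*23045)) = 30873/(-18563 + (7067 - 23045)) = 30873/(-18563 - 15978) = 30873/(-34541) = 30873*(-1/34541) = -30873/34541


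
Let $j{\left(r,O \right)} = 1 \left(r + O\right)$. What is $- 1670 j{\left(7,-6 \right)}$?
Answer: $-1670$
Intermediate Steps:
$j{\left(r,O \right)} = O + r$ ($j{\left(r,O \right)} = 1 \left(O + r\right) = O + r$)
$- 1670 j{\left(7,-6 \right)} = - 1670 \left(-6 + 7\right) = \left(-1670\right) 1 = -1670$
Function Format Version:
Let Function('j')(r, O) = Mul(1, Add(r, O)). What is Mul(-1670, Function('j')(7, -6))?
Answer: -1670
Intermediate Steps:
Function('j')(r, O) = Add(O, r) (Function('j')(r, O) = Mul(1, Add(O, r)) = Add(O, r))
Mul(-1670, Function('j')(7, -6)) = Mul(-1670, Add(-6, 7)) = Mul(-1670, 1) = -1670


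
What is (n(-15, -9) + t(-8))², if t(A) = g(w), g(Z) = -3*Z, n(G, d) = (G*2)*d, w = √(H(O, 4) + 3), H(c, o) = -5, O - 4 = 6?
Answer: 72882 - 1620*I*√2 ≈ 72882.0 - 2291.0*I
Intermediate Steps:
O = 10 (O = 4 + 6 = 10)
w = I*√2 (w = √(-5 + 3) = √(-2) = I*√2 ≈ 1.4142*I)
n(G, d) = 2*G*d (n(G, d) = (2*G)*d = 2*G*d)
t(A) = -3*I*√2
(n(-15, -9) + t(-8))² = (2*(-15)*(-9) - 3*I*√2)² = (270 - 3*I*√2)²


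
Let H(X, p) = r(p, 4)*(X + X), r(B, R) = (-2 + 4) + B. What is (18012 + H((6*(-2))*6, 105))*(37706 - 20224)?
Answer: 45523128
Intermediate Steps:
r(B, R) = 2 + B
H(X, p) = 2*X*(2 + p) (H(X, p) = (2 + p)*(X + X) = (2 + p)*(2*X) = 2*X*(2 + p))
(18012 + H((6*(-2))*6, 105))*(37706 - 20224) = (18012 + 2*((6*(-2))*6)*(2 + 105))*(37706 - 20224) = (18012 + 2*(-12*6)*107)*17482 = (18012 + 2*(-72)*107)*17482 = (18012 - 15408)*17482 = 2604*17482 = 45523128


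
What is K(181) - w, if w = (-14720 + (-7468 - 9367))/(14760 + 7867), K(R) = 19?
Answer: 461468/22627 ≈ 20.395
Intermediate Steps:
w = -31555/22627 (w = (-14720 - 16835)/22627 = -31555*1/22627 = -31555/22627 ≈ -1.3946)
K(181) - w = 19 - 1*(-31555/22627) = 19 + 31555/22627 = 461468/22627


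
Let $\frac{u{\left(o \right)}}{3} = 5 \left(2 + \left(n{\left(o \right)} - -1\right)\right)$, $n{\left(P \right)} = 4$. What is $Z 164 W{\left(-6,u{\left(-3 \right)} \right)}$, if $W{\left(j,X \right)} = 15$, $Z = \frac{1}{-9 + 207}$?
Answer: $\frac{410}{33} \approx 12.424$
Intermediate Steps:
$u{\left(o \right)} = 105$ ($u{\left(o \right)} = 3 \cdot 5 \left(2 + \left(4 - -1\right)\right) = 3 \cdot 5 \left(2 + \left(4 + 1\right)\right) = 3 \cdot 5 \left(2 + 5\right) = 3 \cdot 5 \cdot 7 = 3 \cdot 35 = 105$)
$Z = \frac{1}{198} \approx 0.0050505$
$Z 164 W{\left(-6,u{\left(-3 \right)} \right)} = \frac{1}{198} \cdot 164 \cdot 15 = \frac{82}{99} \cdot 15 = \frac{410}{33}$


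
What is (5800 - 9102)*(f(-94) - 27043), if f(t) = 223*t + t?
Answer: 158822898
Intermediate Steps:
f(t) = 224*t
(5800 - 9102)*(f(-94) - 27043) = (5800 - 9102)*(224*(-94) - 27043) = -3302*(-21056 - 27043) = -3302*(-48099) = 158822898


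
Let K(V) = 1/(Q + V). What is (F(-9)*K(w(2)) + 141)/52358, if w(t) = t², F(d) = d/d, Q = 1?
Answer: 353/130895 ≈ 0.0026968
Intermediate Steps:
F(d) = 1
K(V) = 1/(1 + V)
(F(-9)*K(w(2)) + 141)/52358 = (1/(1 + 2²) + 141)/52358 = (1/(1 + 4) + 141)*(1/52358) = (1/5 + 141)*(1/52358) = (1*(⅕) + 141)*(1/52358) = (⅕ + 141)*(1/52358) = (706/5)*(1/52358) = 353/130895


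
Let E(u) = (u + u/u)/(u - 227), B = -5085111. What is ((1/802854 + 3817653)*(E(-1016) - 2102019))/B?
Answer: 364013879444262030233/230666996433861 ≈ 1.5781e+6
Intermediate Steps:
E(u) = (1 + u)/(-227 + u) (E(u) = (u + 1)/(-227 + u) = (1 + u)/(-227 + u))
((1/802854 + 3817653)*(E(-1016) - 2102019))/B = ((1/802854 + 3817653)*((1 - 1016)/(-227 - 1016) - 2102019))/(-5085111) = ((1/802854 + 3817653)*(-1015/(-1243) - 2102019))*(-1/5085111) = (3065017981663*(-1/1243*(-1015) - 2102019)/802854)*(-1/5085111) = (3065017981663*(1015/1243 - 2102019)/802854)*(-1/5085111) = ((3065017981663/802854)*(-2612808602/1243))*(-1/5085111) = -364013879444262030233/45361251*(-1/5085111) = 364013879444262030233/230666996433861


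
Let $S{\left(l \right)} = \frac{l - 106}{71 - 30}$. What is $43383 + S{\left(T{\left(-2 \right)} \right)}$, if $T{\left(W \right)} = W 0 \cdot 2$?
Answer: $\frac{1778597}{41} \approx 43380.0$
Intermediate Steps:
$T{\left(W \right)} = 0$ ($T{\left(W \right)} = 0 \cdot 2 = 0$)
$S{\left(l \right)} = - \frac{106}{41} + \frac{l}{41}$ ($S{\left(l \right)} = \frac{-106 + l}{41} = \left(-106 + l\right) \frac{1}{41} = - \frac{106}{41} + \frac{l}{41}$)
$43383 + S{\left(T{\left(-2 \right)} \right)} = 43383 + \left(- \frac{106}{41} + \frac{1}{41} \cdot 0\right) = 43383 + \left(- \frac{106}{41} + 0\right) = 43383 - \frac{106}{41} = \frac{1778597}{41}$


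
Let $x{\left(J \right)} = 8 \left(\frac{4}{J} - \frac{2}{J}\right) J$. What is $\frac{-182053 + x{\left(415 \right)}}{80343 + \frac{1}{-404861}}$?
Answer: $- \frac{73699681857}{32527747322} \approx -2.2657$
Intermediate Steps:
$x{\left(J \right)} = 16$ ($x{\left(J \right)} = 8 \frac{2}{J} J = \frac{16}{J} J = 16$)
$\frac{-182053 + x{\left(415 \right)}}{80343 + \frac{1}{-404861}} = \frac{-182053 + 16}{80343 + \frac{1}{-404861}} = - \frac{182037}{80343 - \frac{1}{404861}} = - \frac{182037}{\frac{32527747322}{404861}} = \left(-182037\right) \frac{404861}{32527747322} = - \frac{73699681857}{32527747322}$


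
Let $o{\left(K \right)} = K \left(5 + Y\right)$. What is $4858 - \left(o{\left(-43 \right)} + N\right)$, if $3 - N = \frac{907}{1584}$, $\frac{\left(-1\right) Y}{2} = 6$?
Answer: $\frac{7214443}{1584} \approx 4554.6$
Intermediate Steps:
$Y = -12$ ($Y = \left(-2\right) 6 = -12$)
$o{\left(K \right)} = - 7 K$ ($o{\left(K \right)} = K \left(5 - 12\right) = K \left(-7\right) = - 7 K$)
$N = \frac{3845}{1584}$ ($N = 3 - \frac{907}{1584} = \frac{3845}{1584} \approx 2.4274$)
$4858 - \left(o{\left(-43 \right)} + N\right) = 4858 - \left(\left(-7\right) \left(-43\right) + \frac{3845}{1584}\right) = 4858 - \left(301 + \frac{3845}{1584}\right) = 4858 - \frac{480629}{1584} = \frac{7214443}{1584}$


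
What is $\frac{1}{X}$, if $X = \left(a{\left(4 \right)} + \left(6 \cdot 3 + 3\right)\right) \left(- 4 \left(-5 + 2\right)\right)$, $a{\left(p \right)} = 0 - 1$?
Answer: $\frac{1}{240} \approx 0.0041667$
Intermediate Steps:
$a{\left(p \right)} = -1$
$X = 240$ ($X = \left(-1 + \left(6 \cdot 3 + 3\right)\right) \left(- 4 \left(-5 + 2\right)\right) = \left(-1 + \left(18 + 3\right)\right) \left(\left(-4\right) \left(-3\right)\right) = \left(-1 + 21\right) 12 = 20 \cdot 12 = 240$)
$\frac{1}{X} = \frac{1}{240}$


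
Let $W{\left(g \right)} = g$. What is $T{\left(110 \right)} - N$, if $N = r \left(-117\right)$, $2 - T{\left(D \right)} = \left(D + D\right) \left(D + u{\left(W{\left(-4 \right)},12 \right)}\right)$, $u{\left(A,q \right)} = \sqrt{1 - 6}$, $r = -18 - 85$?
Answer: $-36249 - 220 i \sqrt{5} \approx -36249.0 - 491.94 i$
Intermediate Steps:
$r = -103$
$u{\left(A,q \right)} = i \sqrt{5}$ ($u{\left(A,q \right)} = \sqrt{-5} = i \sqrt{5}$)
$T{\left(D \right)} = 2 - 2 D \left(D + i \sqrt{5}\right)$ ($T{\left(D \right)} = 2 - \left(D + D\right) \left(D + i \sqrt{5}\right) = 2 - 2 D \left(D + i \sqrt{5}\right)$)
$N = 12051$ ($N = \left(-103\right) \left(-117\right) = 12051$)
$T{\left(110 \right)} - N = \left(2 - 2 \cdot 110^{2} - 2 i 110 \sqrt{5}\right) - 12051 = \left(2 - 24200 - 220 i \sqrt{5}\right) - 12051 = \left(-24198 - 220 i \sqrt{5}\right) - 12051 = -36249 - 220 i \sqrt{5}$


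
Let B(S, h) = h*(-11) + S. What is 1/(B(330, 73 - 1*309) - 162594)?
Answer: -1/159668 ≈ -6.2630e-6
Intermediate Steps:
B(S, h) = S - 11*h (B(S, h) = -11*h + S = S - 11*h)
1/(B(330, 73 - 1*309) - 162594) = 1/((330 - 11*(73 - 1*309)) - 162594) = 1/((330 - 11*(73 - 309)) - 162594) = 1/((330 - 11*(-236)) - 162594) = 1/((330 + 2596) - 162594) = 1/(2926 - 162594) = 1/(-159668) = -1/159668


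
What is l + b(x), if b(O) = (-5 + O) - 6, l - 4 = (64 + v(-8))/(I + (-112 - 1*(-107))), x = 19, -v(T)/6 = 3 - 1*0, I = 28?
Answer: 14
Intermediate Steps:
v(T) = -18 (v(T) = -6*(3 - 1*0) = -6*(3 + 0) = -6*3 = -18)
l = 6 (l = 4 + (64 - 18)/(28 + (-112 - 1*(-107))) = 4 + 46/(28 + (-112 + 107)) = 4 + 46/(28 - 5) = 4 + 46/23 = 4 + 46*(1/23) = 4 + 2 = 6)
b(O) = -11 + O
l + b(x) = 6 + (-11 + 19) = 6 + 8 = 14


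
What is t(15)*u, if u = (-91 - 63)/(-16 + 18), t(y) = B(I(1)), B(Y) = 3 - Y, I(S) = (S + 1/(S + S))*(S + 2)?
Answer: 231/2 ≈ 115.50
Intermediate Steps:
I(S) = (2 + S)*(S + 1/(2*S)) (I(S) = (S + 1/(2*S))*(2 + S) = (2 + S)*(S + 1/(2*S)))
t(y) = -3/2 (t(y) = 3 - (½ + 1/1 + 1² + 2*1) = 3 - (½ + 1 + 1 + 2) = 3 - 1*9/2 = 3 - 9/2 = -3/2)
u = -77 (u = -154/2 = -154*½ = -77)
t(15)*u = -3/2*(-77) = 231/2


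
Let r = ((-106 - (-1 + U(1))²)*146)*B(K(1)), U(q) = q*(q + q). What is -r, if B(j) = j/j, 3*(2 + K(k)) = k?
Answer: 15622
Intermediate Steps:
U(q) = 2*q² (U(q) = q*(2*q) = 2*q²)
K(k) = -2 + k/3
B(j) = 1
r = -15622 (r = ((-106 - (-1 + 2*1²)²)*146)*1 = ((-106 - (-1 + 2*1)²)*146)*1 = ((-106 - (-1 + 2)²)*146)*1 = ((-106 - 1*1²)*146)*1 = ((-106 - 1*1)*146)*1 = ((-106 - 1)*146)*1 = -107*146*1 = -15622*1 = -15622)
-r = -1*(-15622) = 15622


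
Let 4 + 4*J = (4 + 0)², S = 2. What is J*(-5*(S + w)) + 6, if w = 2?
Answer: -54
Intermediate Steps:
J = 3 (J = -1 + (4 + 0)²/4 = -1 + (¼)*4² = -1 + (¼)*16 = -1 + 4 = 3)
J*(-5*(S + w)) + 6 = 3*(-5*(2 + 2)) + 6 = 3*(-5*4) + 6 = 3*(-20) + 6 = -60 + 6 = -54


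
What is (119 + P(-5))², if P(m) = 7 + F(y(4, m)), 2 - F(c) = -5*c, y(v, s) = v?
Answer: 21904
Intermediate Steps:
F(c) = 2 + 5*c (F(c) = 2 - (-5)*c = 2 + 5*c)
P(m) = 29 (P(m) = 7 + (2 + 5*4) = 7 + (2 + 20) = 7 + 22 = 29)
(119 + P(-5))² = (119 + 29)² = 148² = 21904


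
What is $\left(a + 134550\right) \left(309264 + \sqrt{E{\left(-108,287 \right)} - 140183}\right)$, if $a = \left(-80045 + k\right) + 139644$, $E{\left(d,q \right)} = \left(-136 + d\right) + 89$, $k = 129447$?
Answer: $100076593344 + 323596 i \sqrt{140338} \approx 1.0008 \cdot 10^{11} + 1.2122 \cdot 10^{8} i$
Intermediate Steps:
$E{\left(d,q \right)} = -47 + d$
$a = 189046$ ($a = \left(-80045 + 129447\right) + 139644 = 49402 + 139644 = 189046$)
$\left(a + 134550\right) \left(309264 + \sqrt{E{\left(-108,287 \right)} - 140183}\right) = \left(189046 + 134550\right) \left(309264 + \sqrt{\left(-47 - 108\right) - 140183}\right) = 323596 \left(309264 + \sqrt{-155 - 140183}\right) = 323596 \left(309264 + \sqrt{-140338}\right) = 323596 \left(309264 + i \sqrt{140338}\right) = 100076593344 + 323596 i \sqrt{140338}$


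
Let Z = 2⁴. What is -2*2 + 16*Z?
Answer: 252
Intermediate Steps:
Z = 16
-2*2 + 16*Z = -2*2 + 16*16 = -4 + 256 = 252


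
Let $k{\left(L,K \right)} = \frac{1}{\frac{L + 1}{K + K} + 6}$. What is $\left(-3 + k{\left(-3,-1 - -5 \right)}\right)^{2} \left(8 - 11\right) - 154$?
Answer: $- \frac{94141}{529} \approx -177.96$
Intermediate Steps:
$k{\left(L,K \right)} = \frac{1}{6 + \frac{1 + L}{2 K}}$ ($k{\left(L,K \right)} = \frac{1}{\frac{1 + L}{2 K} + 6} = \frac{1}{6 + \frac{1 + L}{2 K}}$)
$\left(-3 + k{\left(-3,-1 - -5 \right)}\right)^{2} \left(8 - 11\right) - 154 = \left(-3 + \frac{2 \left(-1 - -5\right)}{1 - 3 + 12 \left(-1 - -5\right)}\right)^{2} \left(8 - 11\right) - 154 = \left(-3 + \frac{2 \left(-1 + 5\right)}{1 - 3 + 12 \left(-1 + 5\right)}\right)^{2} \left(8 - 11\right) - 154 = \left(-3 + 2 \cdot 4 \frac{1}{1 - 3 + 12 \cdot 4}\right)^{2} \left(-3\right) - 154 = \left(-3 + 2 \cdot 4 \frac{1}{1 - 3 + 48}\right)^{2} \left(-3\right) - 154 = \left(-3 + 2 \cdot 4 \cdot \frac{1}{46}\right)^{2} \left(-3\right) - 154 = \left(-3 + \frac{4}{23}\right)^{2} \left(-3\right) - 154 = \left(- \frac{65}{23}\right)^{2} \left(-3\right) - 154 = \frac{4225}{529} \left(-3\right) - 154 = - \frac{12675}{529} - 154 = - \frac{94141}{529}$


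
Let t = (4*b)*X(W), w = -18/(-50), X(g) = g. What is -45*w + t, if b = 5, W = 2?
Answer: 119/5 ≈ 23.800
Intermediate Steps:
w = 9/25 (w = -18*(-1/50) = 9/25 ≈ 0.36000)
t = 40 (t = (4*5)*2 = 20*2 = 40)
-45*w + t = -45*9/25 + 40 = -81/5 + 40 = 119/5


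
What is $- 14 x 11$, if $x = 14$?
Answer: $-2156$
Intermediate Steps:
$- 14 x 11 = \left(-14\right) 14 \cdot 11 = \left(-196\right) 11 = -2156$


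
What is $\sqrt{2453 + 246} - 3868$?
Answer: $-3868 + \sqrt{2699} \approx -3816.0$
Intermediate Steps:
$\sqrt{2453 + 246} - 3868 = \sqrt{2699} - 3868 = -3868 + \sqrt{2699}$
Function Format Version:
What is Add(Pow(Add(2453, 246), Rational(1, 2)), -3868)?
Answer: Add(-3868, Pow(2699, Rational(1, 2))) ≈ -3816.0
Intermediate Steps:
Add(Pow(Add(2453, 246), Rational(1, 2)), -3868) = Add(Pow(2699, Rational(1, 2)), -3868) = Add(-3868, Pow(2699, Rational(1, 2)))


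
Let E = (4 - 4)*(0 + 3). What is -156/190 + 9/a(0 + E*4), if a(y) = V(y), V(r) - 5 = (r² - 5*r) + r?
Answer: 93/95 ≈ 0.97895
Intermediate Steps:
E = 0 (E = 0*3 = 0)
V(r) = 5 + r² - 4*r (V(r) = 5 + ((r² - 5*r) + r) = 5 + (r² - 4*r) = 5 + r² - 4*r)
a(y) = 5 + y² - 4*y
-156/190 + 9/a(0 + E*4) = -156/190 + 9/(5 + (0 + 0*4)² - 4*(0 + 0*4)) = -156*1/190 + 9/(5 + (0 + 0)² - 4*(0 + 0)) = -78/95 + 9/(5 + 0² - 4*0) = -78/95 + 9/(5 + 0 + 0) = -78/95 + 9/5 = 93/95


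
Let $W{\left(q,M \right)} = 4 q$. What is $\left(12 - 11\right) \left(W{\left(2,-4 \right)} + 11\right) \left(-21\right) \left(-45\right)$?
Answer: $17955$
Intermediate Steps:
$\left(12 - 11\right) \left(W{\left(2,-4 \right)} + 11\right) \left(-21\right) \left(-45\right) = \left(12 - 11\right) \left(4 \cdot 2 + 11\right) \left(-21\right) \left(-45\right) = 1 \left(8 + 11\right) \left(-21\right) \left(-45\right) = 1 \cdot 19 \left(-21\right) \left(-45\right) = 19 \left(-21\right) \left(-45\right) = \left(-399\right) \left(-45\right) = 17955$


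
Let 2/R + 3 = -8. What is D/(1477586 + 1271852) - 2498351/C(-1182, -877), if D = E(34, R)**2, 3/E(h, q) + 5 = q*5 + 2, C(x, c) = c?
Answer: 12700894116743615/4458414425974 ≈ 2848.7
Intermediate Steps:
R = -2/11 (R = 2/(-3 - 8) = 2/(-11) = 2*(-1/11) = -2/11 ≈ -0.18182)
E(h, q) = 3/(-3 + 5*q) (E(h, q) = 3/(-5 + (q*5 + 2)) = 3/(-5 + (5*q + 2)) = 3/(-5 + (2 + 5*q)) = 3/(-3 + 5*q))
D = 1089/1849 (D = (3/(-3 + 5*(-2/11)))**2 = (3/(-3 - 10/11))**2 = (3/(-43/11))**2 = (3*(-11/43))**2 = (-33/43)**2 = 1089/1849 ≈ 0.58897)
D/(1477586 + 1271852) - 2498351/C(-1182, -877) = 1089/(1849*(1477586 + 1271852)) - 2498351/(-877) = (1089/1849)/2749438 - 2498351*(-1/877) = (1089/1849)*(1/2749438) + 2498351/877 = 1089/5083710862 + 2498351/877 = 12700894116743615/4458414425974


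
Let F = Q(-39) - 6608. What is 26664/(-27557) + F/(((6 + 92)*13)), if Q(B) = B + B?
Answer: -109108019/17553809 ≈ -6.2156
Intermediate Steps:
Q(B) = 2*B
F = -6686 (F = 2*(-39) - 6608 = -78 - 6608 = -6686)
26664/(-27557) + F/(((6 + 92)*13)) = 26664/(-27557) - 6686*1/(13*(6 + 92)) = 26664*(-1/27557) - 6686/(98*13) = -26664/27557 - 6686/1274 = -26664/27557 - 6686*1/1274 = -26664/27557 - 3343/637 = -109108019/17553809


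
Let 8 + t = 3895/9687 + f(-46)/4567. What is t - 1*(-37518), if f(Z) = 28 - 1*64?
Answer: 1659479682523/44240529 ≈ 37510.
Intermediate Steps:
f(Z) = -36 (f(Z) = 28 - 64 = -36)
t = -336484499/44240529 (t = -8 + (3895/9687 - 36/4567) = -8 + 17439733/44240529 = -336484499/44240529 ≈ -7.6058)
t - 1*(-37518) = -336484499/44240529 - 1*(-37518) = -336484499/44240529 + 37518 = 1659479682523/44240529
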